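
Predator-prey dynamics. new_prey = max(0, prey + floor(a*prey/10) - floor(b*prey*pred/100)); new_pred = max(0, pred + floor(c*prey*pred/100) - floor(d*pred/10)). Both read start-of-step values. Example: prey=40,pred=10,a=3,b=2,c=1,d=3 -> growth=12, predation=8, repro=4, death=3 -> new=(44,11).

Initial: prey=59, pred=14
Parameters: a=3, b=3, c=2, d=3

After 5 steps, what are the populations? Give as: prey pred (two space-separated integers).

Step 1: prey: 59+17-24=52; pred: 14+16-4=26
Step 2: prey: 52+15-40=27; pred: 26+27-7=46
Step 3: prey: 27+8-37=0; pred: 46+24-13=57
Step 4: prey: 0+0-0=0; pred: 57+0-17=40
Step 5: prey: 0+0-0=0; pred: 40+0-12=28

Answer: 0 28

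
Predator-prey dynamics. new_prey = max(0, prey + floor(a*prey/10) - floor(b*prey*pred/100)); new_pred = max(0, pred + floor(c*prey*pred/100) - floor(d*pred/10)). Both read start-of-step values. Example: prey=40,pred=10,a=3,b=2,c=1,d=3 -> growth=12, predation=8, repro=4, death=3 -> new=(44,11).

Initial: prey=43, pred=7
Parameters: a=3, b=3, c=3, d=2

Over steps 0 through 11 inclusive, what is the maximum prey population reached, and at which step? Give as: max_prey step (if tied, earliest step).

Answer: 46 1

Derivation:
Step 1: prey: 43+12-9=46; pred: 7+9-1=15
Step 2: prey: 46+13-20=39; pred: 15+20-3=32
Step 3: prey: 39+11-37=13; pred: 32+37-6=63
Step 4: prey: 13+3-24=0; pred: 63+24-12=75
Step 5: prey: 0+0-0=0; pred: 75+0-15=60
Step 6: prey: 0+0-0=0; pred: 60+0-12=48
Step 7: prey: 0+0-0=0; pred: 48+0-9=39
Step 8: prey: 0+0-0=0; pred: 39+0-7=32
Step 9: prey: 0+0-0=0; pred: 32+0-6=26
Step 10: prey: 0+0-0=0; pred: 26+0-5=21
Step 11: prey: 0+0-0=0; pred: 21+0-4=17
Max prey = 46 at step 1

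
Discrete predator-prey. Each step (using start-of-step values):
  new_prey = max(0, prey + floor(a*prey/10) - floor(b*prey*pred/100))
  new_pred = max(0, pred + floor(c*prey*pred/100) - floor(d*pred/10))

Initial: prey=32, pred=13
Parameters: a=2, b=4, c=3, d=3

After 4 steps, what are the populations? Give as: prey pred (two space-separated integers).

Step 1: prey: 32+6-16=22; pred: 13+12-3=22
Step 2: prey: 22+4-19=7; pred: 22+14-6=30
Step 3: prey: 7+1-8=0; pred: 30+6-9=27
Step 4: prey: 0+0-0=0; pred: 27+0-8=19

Answer: 0 19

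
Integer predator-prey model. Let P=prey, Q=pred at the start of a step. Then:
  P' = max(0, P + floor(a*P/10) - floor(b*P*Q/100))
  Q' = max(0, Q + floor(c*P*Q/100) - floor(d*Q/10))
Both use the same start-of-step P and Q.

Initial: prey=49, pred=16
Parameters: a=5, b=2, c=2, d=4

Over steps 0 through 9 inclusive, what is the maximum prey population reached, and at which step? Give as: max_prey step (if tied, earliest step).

Answer: 58 1

Derivation:
Step 1: prey: 49+24-15=58; pred: 16+15-6=25
Step 2: prey: 58+29-29=58; pred: 25+29-10=44
Step 3: prey: 58+29-51=36; pred: 44+51-17=78
Step 4: prey: 36+18-56=0; pred: 78+56-31=103
Step 5: prey: 0+0-0=0; pred: 103+0-41=62
Step 6: prey: 0+0-0=0; pred: 62+0-24=38
Step 7: prey: 0+0-0=0; pred: 38+0-15=23
Step 8: prey: 0+0-0=0; pred: 23+0-9=14
Step 9: prey: 0+0-0=0; pred: 14+0-5=9
Max prey = 58 at step 1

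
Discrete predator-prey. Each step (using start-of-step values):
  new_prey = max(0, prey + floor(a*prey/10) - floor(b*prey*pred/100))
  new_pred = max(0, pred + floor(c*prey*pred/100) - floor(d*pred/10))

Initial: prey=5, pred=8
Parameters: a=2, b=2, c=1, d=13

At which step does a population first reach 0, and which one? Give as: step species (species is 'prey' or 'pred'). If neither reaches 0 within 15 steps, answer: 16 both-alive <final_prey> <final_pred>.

Answer: 1 pred

Derivation:
Step 1: prey: 5+1-0=6; pred: 8+0-10=0
First extinction: pred at step 1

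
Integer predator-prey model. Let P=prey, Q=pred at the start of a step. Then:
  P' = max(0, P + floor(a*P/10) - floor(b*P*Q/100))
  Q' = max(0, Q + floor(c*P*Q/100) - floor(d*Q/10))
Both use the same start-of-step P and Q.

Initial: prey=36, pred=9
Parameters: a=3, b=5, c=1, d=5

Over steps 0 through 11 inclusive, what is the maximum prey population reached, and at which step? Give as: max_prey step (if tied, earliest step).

Answer: 126 11

Derivation:
Step 1: prey: 36+10-16=30; pred: 9+3-4=8
Step 2: prey: 30+9-12=27; pred: 8+2-4=6
Step 3: prey: 27+8-8=27; pred: 6+1-3=4
Step 4: prey: 27+8-5=30; pred: 4+1-2=3
Step 5: prey: 30+9-4=35; pred: 3+0-1=2
Step 6: prey: 35+10-3=42; pred: 2+0-1=1
Step 7: prey: 42+12-2=52; pred: 1+0-0=1
Step 8: prey: 52+15-2=65; pred: 1+0-0=1
Step 9: prey: 65+19-3=81; pred: 1+0-0=1
Step 10: prey: 81+24-4=101; pred: 1+0-0=1
Step 11: prey: 101+30-5=126; pred: 1+1-0=2
Max prey = 126 at step 11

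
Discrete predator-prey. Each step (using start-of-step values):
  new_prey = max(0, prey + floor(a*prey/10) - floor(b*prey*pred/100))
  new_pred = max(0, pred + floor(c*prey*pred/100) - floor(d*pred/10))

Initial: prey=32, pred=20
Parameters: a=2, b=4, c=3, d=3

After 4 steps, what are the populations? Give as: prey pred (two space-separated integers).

Step 1: prey: 32+6-25=13; pred: 20+19-6=33
Step 2: prey: 13+2-17=0; pred: 33+12-9=36
Step 3: prey: 0+0-0=0; pred: 36+0-10=26
Step 4: prey: 0+0-0=0; pred: 26+0-7=19

Answer: 0 19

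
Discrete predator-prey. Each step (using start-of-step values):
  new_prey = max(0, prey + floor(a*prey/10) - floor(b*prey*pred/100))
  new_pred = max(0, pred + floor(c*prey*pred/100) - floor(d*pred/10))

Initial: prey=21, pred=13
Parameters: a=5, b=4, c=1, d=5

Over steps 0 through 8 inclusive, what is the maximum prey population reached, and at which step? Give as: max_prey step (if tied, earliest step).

Step 1: prey: 21+10-10=21; pred: 13+2-6=9
Step 2: prey: 21+10-7=24; pred: 9+1-4=6
Step 3: prey: 24+12-5=31; pred: 6+1-3=4
Step 4: prey: 31+15-4=42; pred: 4+1-2=3
Step 5: prey: 42+21-5=58; pred: 3+1-1=3
Step 6: prey: 58+29-6=81; pred: 3+1-1=3
Step 7: prey: 81+40-9=112; pred: 3+2-1=4
Step 8: prey: 112+56-17=151; pred: 4+4-2=6
Max prey = 151 at step 8

Answer: 151 8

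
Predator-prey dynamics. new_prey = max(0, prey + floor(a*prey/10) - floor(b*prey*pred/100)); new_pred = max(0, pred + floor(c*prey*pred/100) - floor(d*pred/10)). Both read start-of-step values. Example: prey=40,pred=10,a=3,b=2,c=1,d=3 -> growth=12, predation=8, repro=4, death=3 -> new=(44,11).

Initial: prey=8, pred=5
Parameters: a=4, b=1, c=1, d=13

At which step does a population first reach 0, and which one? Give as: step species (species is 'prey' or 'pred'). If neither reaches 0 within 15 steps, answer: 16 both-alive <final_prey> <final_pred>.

Step 1: prey: 8+3-0=11; pred: 5+0-6=0
First extinction: pred at step 1

Answer: 1 pred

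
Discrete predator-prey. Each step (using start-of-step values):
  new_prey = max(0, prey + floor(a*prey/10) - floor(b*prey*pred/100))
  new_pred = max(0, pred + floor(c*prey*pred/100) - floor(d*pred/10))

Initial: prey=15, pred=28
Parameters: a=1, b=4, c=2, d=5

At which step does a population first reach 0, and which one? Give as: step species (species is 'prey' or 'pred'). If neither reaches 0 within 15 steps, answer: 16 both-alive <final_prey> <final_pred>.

Answer: 1 prey

Derivation:
Step 1: prey: 15+1-16=0; pred: 28+8-14=22
First extinction: prey at step 1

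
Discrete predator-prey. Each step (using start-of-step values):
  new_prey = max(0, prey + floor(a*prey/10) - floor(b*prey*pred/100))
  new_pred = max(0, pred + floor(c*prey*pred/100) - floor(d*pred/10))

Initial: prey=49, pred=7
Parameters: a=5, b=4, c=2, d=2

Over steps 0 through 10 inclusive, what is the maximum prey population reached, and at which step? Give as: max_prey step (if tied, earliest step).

Step 1: prey: 49+24-13=60; pred: 7+6-1=12
Step 2: prey: 60+30-28=62; pred: 12+14-2=24
Step 3: prey: 62+31-59=34; pred: 24+29-4=49
Step 4: prey: 34+17-66=0; pred: 49+33-9=73
Step 5: prey: 0+0-0=0; pred: 73+0-14=59
Step 6: prey: 0+0-0=0; pred: 59+0-11=48
Step 7: prey: 0+0-0=0; pred: 48+0-9=39
Step 8: prey: 0+0-0=0; pred: 39+0-7=32
Step 9: prey: 0+0-0=0; pred: 32+0-6=26
Step 10: prey: 0+0-0=0; pred: 26+0-5=21
Max prey = 62 at step 2

Answer: 62 2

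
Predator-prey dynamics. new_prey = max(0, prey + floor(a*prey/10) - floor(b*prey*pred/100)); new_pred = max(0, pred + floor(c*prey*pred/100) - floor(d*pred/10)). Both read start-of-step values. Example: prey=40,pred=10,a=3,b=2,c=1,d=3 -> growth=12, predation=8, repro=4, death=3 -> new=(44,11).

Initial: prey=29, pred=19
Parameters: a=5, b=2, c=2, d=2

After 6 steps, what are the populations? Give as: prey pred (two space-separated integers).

Answer: 0 56

Derivation:
Step 1: prey: 29+14-11=32; pred: 19+11-3=27
Step 2: prey: 32+16-17=31; pred: 27+17-5=39
Step 3: prey: 31+15-24=22; pred: 39+24-7=56
Step 4: prey: 22+11-24=9; pred: 56+24-11=69
Step 5: prey: 9+4-12=1; pred: 69+12-13=68
Step 6: prey: 1+0-1=0; pred: 68+1-13=56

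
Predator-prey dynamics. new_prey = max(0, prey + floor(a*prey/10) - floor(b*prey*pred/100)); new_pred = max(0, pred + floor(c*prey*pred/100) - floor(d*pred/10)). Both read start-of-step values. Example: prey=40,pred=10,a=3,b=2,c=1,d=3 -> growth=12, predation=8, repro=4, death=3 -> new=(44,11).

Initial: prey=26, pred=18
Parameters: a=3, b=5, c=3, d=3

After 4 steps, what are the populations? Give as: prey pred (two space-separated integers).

Answer: 0 14

Derivation:
Step 1: prey: 26+7-23=10; pred: 18+14-5=27
Step 2: prey: 10+3-13=0; pred: 27+8-8=27
Step 3: prey: 0+0-0=0; pred: 27+0-8=19
Step 4: prey: 0+0-0=0; pred: 19+0-5=14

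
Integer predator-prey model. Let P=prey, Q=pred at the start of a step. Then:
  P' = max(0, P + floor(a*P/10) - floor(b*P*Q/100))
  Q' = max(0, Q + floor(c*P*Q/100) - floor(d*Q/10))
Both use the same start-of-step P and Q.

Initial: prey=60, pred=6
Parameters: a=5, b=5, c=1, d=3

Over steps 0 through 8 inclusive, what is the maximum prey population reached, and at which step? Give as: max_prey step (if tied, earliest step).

Step 1: prey: 60+30-18=72; pred: 6+3-1=8
Step 2: prey: 72+36-28=80; pred: 8+5-2=11
Step 3: prey: 80+40-44=76; pred: 11+8-3=16
Step 4: prey: 76+38-60=54; pred: 16+12-4=24
Step 5: prey: 54+27-64=17; pred: 24+12-7=29
Step 6: prey: 17+8-24=1; pred: 29+4-8=25
Step 7: prey: 1+0-1=0; pred: 25+0-7=18
Step 8: prey: 0+0-0=0; pred: 18+0-5=13
Max prey = 80 at step 2

Answer: 80 2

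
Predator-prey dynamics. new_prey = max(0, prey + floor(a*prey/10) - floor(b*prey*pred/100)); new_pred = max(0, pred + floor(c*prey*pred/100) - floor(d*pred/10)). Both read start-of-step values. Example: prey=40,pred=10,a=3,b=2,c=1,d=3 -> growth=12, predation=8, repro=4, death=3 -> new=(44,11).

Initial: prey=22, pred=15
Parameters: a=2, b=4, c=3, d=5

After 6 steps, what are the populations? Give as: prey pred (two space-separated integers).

Answer: 3 2

Derivation:
Step 1: prey: 22+4-13=13; pred: 15+9-7=17
Step 2: prey: 13+2-8=7; pred: 17+6-8=15
Step 3: prey: 7+1-4=4; pred: 15+3-7=11
Step 4: prey: 4+0-1=3; pred: 11+1-5=7
Step 5: prey: 3+0-0=3; pred: 7+0-3=4
Step 6: prey: 3+0-0=3; pred: 4+0-2=2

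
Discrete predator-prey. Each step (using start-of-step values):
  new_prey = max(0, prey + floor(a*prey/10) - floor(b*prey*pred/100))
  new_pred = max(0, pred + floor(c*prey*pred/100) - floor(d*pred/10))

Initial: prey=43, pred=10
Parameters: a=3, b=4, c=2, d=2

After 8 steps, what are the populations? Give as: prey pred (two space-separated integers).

Step 1: prey: 43+12-17=38; pred: 10+8-2=16
Step 2: prey: 38+11-24=25; pred: 16+12-3=25
Step 3: prey: 25+7-25=7; pred: 25+12-5=32
Step 4: prey: 7+2-8=1; pred: 32+4-6=30
Step 5: prey: 1+0-1=0; pred: 30+0-6=24
Step 6: prey: 0+0-0=0; pred: 24+0-4=20
Step 7: prey: 0+0-0=0; pred: 20+0-4=16
Step 8: prey: 0+0-0=0; pred: 16+0-3=13

Answer: 0 13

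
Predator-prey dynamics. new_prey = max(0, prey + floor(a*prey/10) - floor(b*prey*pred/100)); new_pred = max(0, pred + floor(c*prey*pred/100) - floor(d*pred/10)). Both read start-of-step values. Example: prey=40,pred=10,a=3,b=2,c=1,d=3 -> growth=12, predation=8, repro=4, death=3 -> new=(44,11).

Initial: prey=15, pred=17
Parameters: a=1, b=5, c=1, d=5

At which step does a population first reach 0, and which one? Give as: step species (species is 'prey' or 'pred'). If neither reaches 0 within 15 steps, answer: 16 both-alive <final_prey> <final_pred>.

Answer: 16 both-alive 2 1

Derivation:
Step 1: prey: 15+1-12=4; pred: 17+2-8=11
Step 2: prey: 4+0-2=2; pred: 11+0-5=6
Step 3: prey: 2+0-0=2; pred: 6+0-3=3
Step 4: prey: 2+0-0=2; pred: 3+0-1=2
Step 5: prey: 2+0-0=2; pred: 2+0-1=1
Step 6: prey: 2+0-0=2; pred: 1+0-0=1
Steps 7-15: state stable at prey=2, pred=1 (no change)
No extinction within 15 steps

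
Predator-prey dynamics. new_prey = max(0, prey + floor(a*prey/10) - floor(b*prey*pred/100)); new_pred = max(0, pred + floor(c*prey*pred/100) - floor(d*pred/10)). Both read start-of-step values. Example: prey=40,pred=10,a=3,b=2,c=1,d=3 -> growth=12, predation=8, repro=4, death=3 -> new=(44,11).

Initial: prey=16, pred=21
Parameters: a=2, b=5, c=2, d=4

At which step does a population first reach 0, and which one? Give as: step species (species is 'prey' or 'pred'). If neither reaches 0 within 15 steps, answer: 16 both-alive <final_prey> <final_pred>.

Answer: 16 both-alive 1 2

Derivation:
Step 1: prey: 16+3-16=3; pred: 21+6-8=19
Step 2: prey: 3+0-2=1; pred: 19+1-7=13
Step 3: prey: 1+0-0=1; pred: 13+0-5=8
Step 4: prey: 1+0-0=1; pred: 8+0-3=5
Step 5: prey: 1+0-0=1; pred: 5+0-2=3
Step 6: prey: 1+0-0=1; pred: 3+0-1=2
Step 7: prey: 1+0-0=1; pred: 2+0-0=2
Steps 8-15: state stable at prey=1, pred=2 (no change)
No extinction within 15 steps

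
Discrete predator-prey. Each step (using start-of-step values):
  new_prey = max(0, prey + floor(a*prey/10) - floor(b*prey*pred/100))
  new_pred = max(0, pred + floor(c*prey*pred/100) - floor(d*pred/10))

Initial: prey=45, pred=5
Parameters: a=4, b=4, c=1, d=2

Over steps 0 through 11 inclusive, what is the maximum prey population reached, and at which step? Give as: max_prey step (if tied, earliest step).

Step 1: prey: 45+18-9=54; pred: 5+2-1=6
Step 2: prey: 54+21-12=63; pred: 6+3-1=8
Step 3: prey: 63+25-20=68; pred: 8+5-1=12
Step 4: prey: 68+27-32=63; pred: 12+8-2=18
Step 5: prey: 63+25-45=43; pred: 18+11-3=26
Step 6: prey: 43+17-44=16; pred: 26+11-5=32
Step 7: prey: 16+6-20=2; pred: 32+5-6=31
Step 8: prey: 2+0-2=0; pred: 31+0-6=25
Step 9: prey: 0+0-0=0; pred: 25+0-5=20
Step 10: prey: 0+0-0=0; pred: 20+0-4=16
Step 11: prey: 0+0-0=0; pred: 16+0-3=13
Max prey = 68 at step 3

Answer: 68 3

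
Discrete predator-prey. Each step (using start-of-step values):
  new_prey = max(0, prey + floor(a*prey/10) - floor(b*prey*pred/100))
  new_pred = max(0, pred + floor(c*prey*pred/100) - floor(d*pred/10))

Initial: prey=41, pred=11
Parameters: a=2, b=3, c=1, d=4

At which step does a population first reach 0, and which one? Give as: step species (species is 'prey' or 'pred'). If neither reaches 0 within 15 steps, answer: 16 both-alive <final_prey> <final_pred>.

Step 1: prey: 41+8-13=36; pred: 11+4-4=11
Step 2: prey: 36+7-11=32; pred: 11+3-4=10
Step 3: prey: 32+6-9=29; pred: 10+3-4=9
Step 4: prey: 29+5-7=27; pred: 9+2-3=8
Step 5: prey: 27+5-6=26; pred: 8+2-3=7
Step 6: prey: 26+5-5=26; pred: 7+1-2=6
Step 7: prey: 26+5-4=27; pred: 6+1-2=5
Step 8: prey: 27+5-4=28; pred: 5+1-2=4
Step 9: prey: 28+5-3=30; pred: 4+1-1=4
Step 10: prey: 30+6-3=33; pred: 4+1-1=4
Step 11: prey: 33+6-3=36; pred: 4+1-1=4
Step 12: prey: 36+7-4=39; pred: 4+1-1=4
Step 13: prey: 39+7-4=42; pred: 4+1-1=4
Step 14: prey: 42+8-5=45; pred: 4+1-1=4
Step 15: prey: 45+9-5=49; pred: 4+1-1=4
No extinction within 15 steps

Answer: 16 both-alive 49 4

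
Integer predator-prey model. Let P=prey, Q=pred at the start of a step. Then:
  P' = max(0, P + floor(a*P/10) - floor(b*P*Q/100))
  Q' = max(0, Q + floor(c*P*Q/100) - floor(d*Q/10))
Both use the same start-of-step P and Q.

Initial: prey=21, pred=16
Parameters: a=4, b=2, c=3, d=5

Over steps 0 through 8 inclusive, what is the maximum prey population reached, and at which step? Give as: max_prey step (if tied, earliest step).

Answer: 24 2

Derivation:
Step 1: prey: 21+8-6=23; pred: 16+10-8=18
Step 2: prey: 23+9-8=24; pred: 18+12-9=21
Step 3: prey: 24+9-10=23; pred: 21+15-10=26
Step 4: prey: 23+9-11=21; pred: 26+17-13=30
Step 5: prey: 21+8-12=17; pred: 30+18-15=33
Step 6: prey: 17+6-11=12; pred: 33+16-16=33
Step 7: prey: 12+4-7=9; pred: 33+11-16=28
Step 8: prey: 9+3-5=7; pred: 28+7-14=21
Max prey = 24 at step 2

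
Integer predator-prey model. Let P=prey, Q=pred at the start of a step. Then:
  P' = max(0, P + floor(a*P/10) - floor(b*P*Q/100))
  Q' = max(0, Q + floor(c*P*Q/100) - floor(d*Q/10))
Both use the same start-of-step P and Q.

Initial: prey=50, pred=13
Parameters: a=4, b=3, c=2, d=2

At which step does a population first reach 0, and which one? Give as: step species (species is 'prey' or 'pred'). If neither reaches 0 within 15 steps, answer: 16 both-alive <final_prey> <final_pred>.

Answer: 4 prey

Derivation:
Step 1: prey: 50+20-19=51; pred: 13+13-2=24
Step 2: prey: 51+20-36=35; pred: 24+24-4=44
Step 3: prey: 35+14-46=3; pred: 44+30-8=66
Step 4: prey: 3+1-5=0; pred: 66+3-13=56
First extinction: prey at step 4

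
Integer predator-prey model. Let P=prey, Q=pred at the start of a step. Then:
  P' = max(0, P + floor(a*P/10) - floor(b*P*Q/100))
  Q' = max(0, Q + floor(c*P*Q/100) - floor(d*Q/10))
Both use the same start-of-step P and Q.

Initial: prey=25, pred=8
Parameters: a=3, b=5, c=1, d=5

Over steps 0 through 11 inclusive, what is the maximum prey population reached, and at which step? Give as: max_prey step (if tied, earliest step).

Step 1: prey: 25+7-10=22; pred: 8+2-4=6
Step 2: prey: 22+6-6=22; pred: 6+1-3=4
Step 3: prey: 22+6-4=24; pred: 4+0-2=2
Step 4: prey: 24+7-2=29; pred: 2+0-1=1
Step 5: prey: 29+8-1=36; pred: 1+0-0=1
Step 6: prey: 36+10-1=45; pred: 1+0-0=1
Step 7: prey: 45+13-2=56; pred: 1+0-0=1
Step 8: prey: 56+16-2=70; pred: 1+0-0=1
Step 9: prey: 70+21-3=88; pred: 1+0-0=1
Step 10: prey: 88+26-4=110; pred: 1+0-0=1
Step 11: prey: 110+33-5=138; pred: 1+1-0=2
Max prey = 138 at step 11

Answer: 138 11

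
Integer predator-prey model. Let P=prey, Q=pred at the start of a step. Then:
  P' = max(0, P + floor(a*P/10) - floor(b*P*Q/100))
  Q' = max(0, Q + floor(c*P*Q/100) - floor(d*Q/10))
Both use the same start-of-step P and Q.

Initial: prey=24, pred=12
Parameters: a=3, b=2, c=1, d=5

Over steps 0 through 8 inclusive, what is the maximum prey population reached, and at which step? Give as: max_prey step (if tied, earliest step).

Step 1: prey: 24+7-5=26; pred: 12+2-6=8
Step 2: prey: 26+7-4=29; pred: 8+2-4=6
Step 3: prey: 29+8-3=34; pred: 6+1-3=4
Step 4: prey: 34+10-2=42; pred: 4+1-2=3
Step 5: prey: 42+12-2=52; pred: 3+1-1=3
Step 6: prey: 52+15-3=64; pred: 3+1-1=3
Step 7: prey: 64+19-3=80; pred: 3+1-1=3
Step 8: prey: 80+24-4=100; pred: 3+2-1=4
Max prey = 100 at step 8

Answer: 100 8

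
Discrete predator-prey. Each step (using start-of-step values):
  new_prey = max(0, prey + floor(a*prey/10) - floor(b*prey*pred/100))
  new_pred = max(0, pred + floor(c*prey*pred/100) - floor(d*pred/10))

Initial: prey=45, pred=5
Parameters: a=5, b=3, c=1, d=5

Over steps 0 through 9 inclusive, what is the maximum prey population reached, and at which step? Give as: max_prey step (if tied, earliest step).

Step 1: prey: 45+22-6=61; pred: 5+2-2=5
Step 2: prey: 61+30-9=82; pred: 5+3-2=6
Step 3: prey: 82+41-14=109; pred: 6+4-3=7
Step 4: prey: 109+54-22=141; pred: 7+7-3=11
Step 5: prey: 141+70-46=165; pred: 11+15-5=21
Step 6: prey: 165+82-103=144; pred: 21+34-10=45
Step 7: prey: 144+72-194=22; pred: 45+64-22=87
Step 8: prey: 22+11-57=0; pred: 87+19-43=63
Step 9: prey: 0+0-0=0; pred: 63+0-31=32
Max prey = 165 at step 5

Answer: 165 5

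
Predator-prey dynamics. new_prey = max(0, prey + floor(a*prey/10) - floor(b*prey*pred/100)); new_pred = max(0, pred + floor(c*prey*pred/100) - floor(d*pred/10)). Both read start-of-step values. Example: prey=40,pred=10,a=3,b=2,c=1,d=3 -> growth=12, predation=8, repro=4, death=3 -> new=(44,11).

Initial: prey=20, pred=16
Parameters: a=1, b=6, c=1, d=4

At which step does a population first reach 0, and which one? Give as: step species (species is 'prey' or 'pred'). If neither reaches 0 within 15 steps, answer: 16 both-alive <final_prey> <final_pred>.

Answer: 16 both-alive 1 2

Derivation:
Step 1: prey: 20+2-19=3; pred: 16+3-6=13
Step 2: prey: 3+0-2=1; pred: 13+0-5=8
Step 3: prey: 1+0-0=1; pred: 8+0-3=5
Step 4: prey: 1+0-0=1; pred: 5+0-2=3
Step 5: prey: 1+0-0=1; pred: 3+0-1=2
Step 6: prey: 1+0-0=1; pred: 2+0-0=2
Steps 7-15: state stable at prey=1, pred=2 (no change)
No extinction within 15 steps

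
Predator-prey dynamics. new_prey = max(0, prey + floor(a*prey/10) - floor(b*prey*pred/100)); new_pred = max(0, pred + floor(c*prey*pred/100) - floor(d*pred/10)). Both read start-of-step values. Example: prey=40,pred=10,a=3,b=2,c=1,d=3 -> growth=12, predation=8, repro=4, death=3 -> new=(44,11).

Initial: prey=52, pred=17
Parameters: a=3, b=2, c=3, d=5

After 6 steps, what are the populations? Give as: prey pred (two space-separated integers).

Answer: 0 13

Derivation:
Step 1: prey: 52+15-17=50; pred: 17+26-8=35
Step 2: prey: 50+15-35=30; pred: 35+52-17=70
Step 3: prey: 30+9-42=0; pred: 70+63-35=98
Step 4: prey: 0+0-0=0; pred: 98+0-49=49
Step 5: prey: 0+0-0=0; pred: 49+0-24=25
Step 6: prey: 0+0-0=0; pred: 25+0-12=13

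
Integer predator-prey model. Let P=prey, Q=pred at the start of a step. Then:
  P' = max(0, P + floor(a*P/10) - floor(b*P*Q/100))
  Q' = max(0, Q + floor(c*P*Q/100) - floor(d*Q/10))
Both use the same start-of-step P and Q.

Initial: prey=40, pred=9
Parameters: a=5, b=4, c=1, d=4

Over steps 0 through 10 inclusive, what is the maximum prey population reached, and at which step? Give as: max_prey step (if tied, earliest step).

Answer: 62 4

Derivation:
Step 1: prey: 40+20-14=46; pred: 9+3-3=9
Step 2: prey: 46+23-16=53; pred: 9+4-3=10
Step 3: prey: 53+26-21=58; pred: 10+5-4=11
Step 4: prey: 58+29-25=62; pred: 11+6-4=13
Step 5: prey: 62+31-32=61; pred: 13+8-5=16
Step 6: prey: 61+30-39=52; pred: 16+9-6=19
Step 7: prey: 52+26-39=39; pred: 19+9-7=21
Step 8: prey: 39+19-32=26; pred: 21+8-8=21
Step 9: prey: 26+13-21=18; pred: 21+5-8=18
Step 10: prey: 18+9-12=15; pred: 18+3-7=14
Max prey = 62 at step 4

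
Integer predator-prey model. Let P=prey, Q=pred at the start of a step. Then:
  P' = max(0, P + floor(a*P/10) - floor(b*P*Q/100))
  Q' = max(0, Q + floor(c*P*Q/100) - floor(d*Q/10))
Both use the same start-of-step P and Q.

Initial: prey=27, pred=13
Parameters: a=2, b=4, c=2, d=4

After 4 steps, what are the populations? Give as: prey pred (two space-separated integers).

Answer: 5 9

Derivation:
Step 1: prey: 27+5-14=18; pred: 13+7-5=15
Step 2: prey: 18+3-10=11; pred: 15+5-6=14
Step 3: prey: 11+2-6=7; pred: 14+3-5=12
Step 4: prey: 7+1-3=5; pred: 12+1-4=9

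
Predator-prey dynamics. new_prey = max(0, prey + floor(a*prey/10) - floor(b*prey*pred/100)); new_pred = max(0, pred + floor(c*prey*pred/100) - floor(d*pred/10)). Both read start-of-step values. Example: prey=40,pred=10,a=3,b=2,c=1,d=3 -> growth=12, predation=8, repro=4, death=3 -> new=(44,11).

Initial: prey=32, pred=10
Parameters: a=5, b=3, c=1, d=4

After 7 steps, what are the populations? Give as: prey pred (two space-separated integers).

Answer: 69 33

Derivation:
Step 1: prey: 32+16-9=39; pred: 10+3-4=9
Step 2: prey: 39+19-10=48; pred: 9+3-3=9
Step 3: prey: 48+24-12=60; pred: 9+4-3=10
Step 4: prey: 60+30-18=72; pred: 10+6-4=12
Step 5: prey: 72+36-25=83; pred: 12+8-4=16
Step 6: prey: 83+41-39=85; pred: 16+13-6=23
Step 7: prey: 85+42-58=69; pred: 23+19-9=33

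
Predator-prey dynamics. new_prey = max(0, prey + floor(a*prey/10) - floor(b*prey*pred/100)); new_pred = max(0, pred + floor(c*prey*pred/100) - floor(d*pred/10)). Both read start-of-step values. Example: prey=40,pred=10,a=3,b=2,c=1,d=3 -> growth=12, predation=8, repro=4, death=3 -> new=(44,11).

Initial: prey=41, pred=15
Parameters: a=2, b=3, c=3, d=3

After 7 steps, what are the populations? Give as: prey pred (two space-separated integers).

Answer: 0 12

Derivation:
Step 1: prey: 41+8-18=31; pred: 15+18-4=29
Step 2: prey: 31+6-26=11; pred: 29+26-8=47
Step 3: prey: 11+2-15=0; pred: 47+15-14=48
Step 4: prey: 0+0-0=0; pred: 48+0-14=34
Step 5: prey: 0+0-0=0; pred: 34+0-10=24
Step 6: prey: 0+0-0=0; pred: 24+0-7=17
Step 7: prey: 0+0-0=0; pred: 17+0-5=12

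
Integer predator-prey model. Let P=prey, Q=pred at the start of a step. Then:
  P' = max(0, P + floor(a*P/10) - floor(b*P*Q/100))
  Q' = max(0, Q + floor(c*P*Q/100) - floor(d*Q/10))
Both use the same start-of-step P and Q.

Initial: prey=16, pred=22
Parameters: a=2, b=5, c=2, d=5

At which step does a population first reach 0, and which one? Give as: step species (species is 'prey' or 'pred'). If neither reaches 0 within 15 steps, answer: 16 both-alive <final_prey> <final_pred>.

Answer: 16 both-alive 1 1

Derivation:
Step 1: prey: 16+3-17=2; pred: 22+7-11=18
Step 2: prey: 2+0-1=1; pred: 18+0-9=9
Step 3: prey: 1+0-0=1; pred: 9+0-4=5
Step 4: prey: 1+0-0=1; pred: 5+0-2=3
Step 5: prey: 1+0-0=1; pred: 3+0-1=2
Step 6: prey: 1+0-0=1; pred: 2+0-1=1
Step 7: prey: 1+0-0=1; pred: 1+0-0=1
Steps 8-15: state stable at prey=1, pred=1 (no change)
No extinction within 15 steps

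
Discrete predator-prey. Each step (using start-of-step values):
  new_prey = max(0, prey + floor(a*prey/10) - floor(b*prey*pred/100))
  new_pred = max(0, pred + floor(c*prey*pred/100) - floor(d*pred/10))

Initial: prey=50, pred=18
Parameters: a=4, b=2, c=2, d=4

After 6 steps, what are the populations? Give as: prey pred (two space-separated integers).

Step 1: prey: 50+20-18=52; pred: 18+18-7=29
Step 2: prey: 52+20-30=42; pred: 29+30-11=48
Step 3: prey: 42+16-40=18; pred: 48+40-19=69
Step 4: prey: 18+7-24=1; pred: 69+24-27=66
Step 5: prey: 1+0-1=0; pred: 66+1-26=41
Step 6: prey: 0+0-0=0; pred: 41+0-16=25

Answer: 0 25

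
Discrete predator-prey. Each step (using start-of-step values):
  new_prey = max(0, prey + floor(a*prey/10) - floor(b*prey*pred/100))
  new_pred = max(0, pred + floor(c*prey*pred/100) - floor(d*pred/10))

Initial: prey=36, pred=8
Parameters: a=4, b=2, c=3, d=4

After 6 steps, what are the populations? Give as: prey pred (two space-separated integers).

Step 1: prey: 36+14-5=45; pred: 8+8-3=13
Step 2: prey: 45+18-11=52; pred: 13+17-5=25
Step 3: prey: 52+20-26=46; pred: 25+39-10=54
Step 4: prey: 46+18-49=15; pred: 54+74-21=107
Step 5: prey: 15+6-32=0; pred: 107+48-42=113
Step 6: prey: 0+0-0=0; pred: 113+0-45=68

Answer: 0 68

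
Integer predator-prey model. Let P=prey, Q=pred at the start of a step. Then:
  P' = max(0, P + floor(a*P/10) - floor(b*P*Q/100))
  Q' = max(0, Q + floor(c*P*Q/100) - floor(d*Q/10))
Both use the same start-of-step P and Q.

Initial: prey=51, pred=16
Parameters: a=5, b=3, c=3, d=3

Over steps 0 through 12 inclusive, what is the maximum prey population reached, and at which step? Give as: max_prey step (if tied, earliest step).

Answer: 52 1

Derivation:
Step 1: prey: 51+25-24=52; pred: 16+24-4=36
Step 2: prey: 52+26-56=22; pred: 36+56-10=82
Step 3: prey: 22+11-54=0; pred: 82+54-24=112
Step 4: prey: 0+0-0=0; pred: 112+0-33=79
Step 5: prey: 0+0-0=0; pred: 79+0-23=56
Step 6: prey: 0+0-0=0; pred: 56+0-16=40
Step 7: prey: 0+0-0=0; pred: 40+0-12=28
Step 8: prey: 0+0-0=0; pred: 28+0-8=20
Step 9: prey: 0+0-0=0; pred: 20+0-6=14
Step 10: prey: 0+0-0=0; pred: 14+0-4=10
Step 11: prey: 0+0-0=0; pred: 10+0-3=7
Step 12: prey: 0+0-0=0; pred: 7+0-2=5
Max prey = 52 at step 1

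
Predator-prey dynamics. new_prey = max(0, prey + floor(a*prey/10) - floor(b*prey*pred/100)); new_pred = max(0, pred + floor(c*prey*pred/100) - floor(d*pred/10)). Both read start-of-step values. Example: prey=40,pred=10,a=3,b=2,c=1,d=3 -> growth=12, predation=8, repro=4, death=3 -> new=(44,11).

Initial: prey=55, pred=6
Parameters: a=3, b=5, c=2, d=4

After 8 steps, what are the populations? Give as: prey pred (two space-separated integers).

Step 1: prey: 55+16-16=55; pred: 6+6-2=10
Step 2: prey: 55+16-27=44; pred: 10+11-4=17
Step 3: prey: 44+13-37=20; pred: 17+14-6=25
Step 4: prey: 20+6-25=1; pred: 25+10-10=25
Step 5: prey: 1+0-1=0; pred: 25+0-10=15
Step 6: prey: 0+0-0=0; pred: 15+0-6=9
Step 7: prey: 0+0-0=0; pred: 9+0-3=6
Step 8: prey: 0+0-0=0; pred: 6+0-2=4

Answer: 0 4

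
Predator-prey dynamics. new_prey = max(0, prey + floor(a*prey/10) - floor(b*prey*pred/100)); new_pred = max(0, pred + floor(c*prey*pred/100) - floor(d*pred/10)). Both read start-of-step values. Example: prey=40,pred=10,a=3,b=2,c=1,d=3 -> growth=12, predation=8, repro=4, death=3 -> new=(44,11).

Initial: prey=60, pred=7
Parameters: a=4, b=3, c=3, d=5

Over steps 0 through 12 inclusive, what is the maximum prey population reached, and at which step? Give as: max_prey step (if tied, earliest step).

Step 1: prey: 60+24-12=72; pred: 7+12-3=16
Step 2: prey: 72+28-34=66; pred: 16+34-8=42
Step 3: prey: 66+26-83=9; pred: 42+83-21=104
Step 4: prey: 9+3-28=0; pred: 104+28-52=80
Step 5: prey: 0+0-0=0; pred: 80+0-40=40
Step 6: prey: 0+0-0=0; pred: 40+0-20=20
Step 7: prey: 0+0-0=0; pred: 20+0-10=10
Step 8: prey: 0+0-0=0; pred: 10+0-5=5
Step 9: prey: 0+0-0=0; pred: 5+0-2=3
Step 10: prey: 0+0-0=0; pred: 3+0-1=2
Step 11: prey: 0+0-0=0; pred: 2+0-1=1
Step 12: prey: 0+0-0=0; pred: 1+0-0=1
Max prey = 72 at step 1

Answer: 72 1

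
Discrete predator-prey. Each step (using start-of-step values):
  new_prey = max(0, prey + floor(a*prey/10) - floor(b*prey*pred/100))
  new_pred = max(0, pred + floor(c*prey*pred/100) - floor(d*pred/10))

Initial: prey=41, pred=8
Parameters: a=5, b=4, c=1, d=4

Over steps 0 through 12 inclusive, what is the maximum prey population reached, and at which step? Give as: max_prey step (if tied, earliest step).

Step 1: prey: 41+20-13=48; pred: 8+3-3=8
Step 2: prey: 48+24-15=57; pred: 8+3-3=8
Step 3: prey: 57+28-18=67; pred: 8+4-3=9
Step 4: prey: 67+33-24=76; pred: 9+6-3=12
Step 5: prey: 76+38-36=78; pred: 12+9-4=17
Step 6: prey: 78+39-53=64; pred: 17+13-6=24
Step 7: prey: 64+32-61=35; pred: 24+15-9=30
Step 8: prey: 35+17-42=10; pred: 30+10-12=28
Step 9: prey: 10+5-11=4; pred: 28+2-11=19
Step 10: prey: 4+2-3=3; pred: 19+0-7=12
Step 11: prey: 3+1-1=3; pred: 12+0-4=8
Step 12: prey: 3+1-0=4; pred: 8+0-3=5
Max prey = 78 at step 5

Answer: 78 5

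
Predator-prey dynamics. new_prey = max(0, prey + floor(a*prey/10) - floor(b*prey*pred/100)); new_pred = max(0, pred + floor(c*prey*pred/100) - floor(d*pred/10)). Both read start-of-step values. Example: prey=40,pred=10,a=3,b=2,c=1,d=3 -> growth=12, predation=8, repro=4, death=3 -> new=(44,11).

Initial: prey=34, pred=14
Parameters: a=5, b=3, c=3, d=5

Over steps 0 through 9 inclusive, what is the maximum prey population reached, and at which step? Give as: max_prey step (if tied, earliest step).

Answer: 37 1

Derivation:
Step 1: prey: 34+17-14=37; pred: 14+14-7=21
Step 2: prey: 37+18-23=32; pred: 21+23-10=34
Step 3: prey: 32+16-32=16; pred: 34+32-17=49
Step 4: prey: 16+8-23=1; pred: 49+23-24=48
Step 5: prey: 1+0-1=0; pred: 48+1-24=25
Step 6: prey: 0+0-0=0; pred: 25+0-12=13
Step 7: prey: 0+0-0=0; pred: 13+0-6=7
Step 8: prey: 0+0-0=0; pred: 7+0-3=4
Step 9: prey: 0+0-0=0; pred: 4+0-2=2
Max prey = 37 at step 1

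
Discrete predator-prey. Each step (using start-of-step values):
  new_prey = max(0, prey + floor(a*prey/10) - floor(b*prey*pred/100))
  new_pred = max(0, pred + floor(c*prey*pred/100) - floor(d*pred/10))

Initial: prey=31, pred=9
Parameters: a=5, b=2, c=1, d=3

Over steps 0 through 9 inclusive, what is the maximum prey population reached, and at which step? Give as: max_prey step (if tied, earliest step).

Step 1: prey: 31+15-5=41; pred: 9+2-2=9
Step 2: prey: 41+20-7=54; pred: 9+3-2=10
Step 3: prey: 54+27-10=71; pred: 10+5-3=12
Step 4: prey: 71+35-17=89; pred: 12+8-3=17
Step 5: prey: 89+44-30=103; pred: 17+15-5=27
Step 6: prey: 103+51-55=99; pred: 27+27-8=46
Step 7: prey: 99+49-91=57; pred: 46+45-13=78
Step 8: prey: 57+28-88=0; pred: 78+44-23=99
Step 9: prey: 0+0-0=0; pred: 99+0-29=70
Max prey = 103 at step 5

Answer: 103 5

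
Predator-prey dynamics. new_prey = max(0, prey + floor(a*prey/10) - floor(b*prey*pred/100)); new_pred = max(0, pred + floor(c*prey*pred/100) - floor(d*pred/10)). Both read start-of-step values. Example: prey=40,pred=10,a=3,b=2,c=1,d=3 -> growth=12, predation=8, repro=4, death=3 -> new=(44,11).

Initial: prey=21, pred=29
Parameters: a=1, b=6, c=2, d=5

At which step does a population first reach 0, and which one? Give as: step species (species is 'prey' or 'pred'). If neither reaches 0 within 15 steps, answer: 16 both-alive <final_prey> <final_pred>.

Answer: 1 prey

Derivation:
Step 1: prey: 21+2-36=0; pred: 29+12-14=27
First extinction: prey at step 1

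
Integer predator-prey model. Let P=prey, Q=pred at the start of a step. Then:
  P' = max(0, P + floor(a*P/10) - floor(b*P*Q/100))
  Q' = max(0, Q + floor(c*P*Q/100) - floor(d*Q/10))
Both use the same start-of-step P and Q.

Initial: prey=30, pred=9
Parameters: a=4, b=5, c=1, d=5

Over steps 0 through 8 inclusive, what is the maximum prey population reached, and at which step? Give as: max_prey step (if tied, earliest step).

Answer: 99 8

Derivation:
Step 1: prey: 30+12-13=29; pred: 9+2-4=7
Step 2: prey: 29+11-10=30; pred: 7+2-3=6
Step 3: prey: 30+12-9=33; pred: 6+1-3=4
Step 4: prey: 33+13-6=40; pred: 4+1-2=3
Step 5: prey: 40+16-6=50; pred: 3+1-1=3
Step 6: prey: 50+20-7=63; pred: 3+1-1=3
Step 7: prey: 63+25-9=79; pred: 3+1-1=3
Step 8: prey: 79+31-11=99; pred: 3+2-1=4
Max prey = 99 at step 8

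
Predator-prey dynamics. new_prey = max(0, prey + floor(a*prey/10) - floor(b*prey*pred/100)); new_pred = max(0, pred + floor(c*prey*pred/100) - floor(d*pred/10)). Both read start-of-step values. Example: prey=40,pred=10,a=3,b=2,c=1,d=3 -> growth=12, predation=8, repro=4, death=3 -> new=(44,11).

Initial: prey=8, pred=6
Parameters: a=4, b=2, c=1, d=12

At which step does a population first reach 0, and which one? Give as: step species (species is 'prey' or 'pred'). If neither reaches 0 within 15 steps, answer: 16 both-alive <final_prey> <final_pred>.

Step 1: prey: 8+3-0=11; pred: 6+0-7=0
First extinction: pred at step 1

Answer: 1 pred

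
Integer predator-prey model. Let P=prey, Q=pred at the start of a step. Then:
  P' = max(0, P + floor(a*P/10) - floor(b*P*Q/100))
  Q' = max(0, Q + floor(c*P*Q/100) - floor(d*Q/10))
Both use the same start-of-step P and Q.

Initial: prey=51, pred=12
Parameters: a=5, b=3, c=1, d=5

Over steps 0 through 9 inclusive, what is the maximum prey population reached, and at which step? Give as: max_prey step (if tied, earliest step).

Answer: 83 4

Derivation:
Step 1: prey: 51+25-18=58; pred: 12+6-6=12
Step 2: prey: 58+29-20=67; pred: 12+6-6=12
Step 3: prey: 67+33-24=76; pred: 12+8-6=14
Step 4: prey: 76+38-31=83; pred: 14+10-7=17
Step 5: prey: 83+41-42=82; pred: 17+14-8=23
Step 6: prey: 82+41-56=67; pred: 23+18-11=30
Step 7: prey: 67+33-60=40; pred: 30+20-15=35
Step 8: prey: 40+20-42=18; pred: 35+14-17=32
Step 9: prey: 18+9-17=10; pred: 32+5-16=21
Max prey = 83 at step 4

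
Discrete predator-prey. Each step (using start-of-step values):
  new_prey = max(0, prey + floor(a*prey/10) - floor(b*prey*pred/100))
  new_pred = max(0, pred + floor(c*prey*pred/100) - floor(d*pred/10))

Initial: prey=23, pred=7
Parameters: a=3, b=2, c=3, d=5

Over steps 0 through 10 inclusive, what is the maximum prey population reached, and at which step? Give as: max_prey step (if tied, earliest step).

Step 1: prey: 23+6-3=26; pred: 7+4-3=8
Step 2: prey: 26+7-4=29; pred: 8+6-4=10
Step 3: prey: 29+8-5=32; pred: 10+8-5=13
Step 4: prey: 32+9-8=33; pred: 13+12-6=19
Step 5: prey: 33+9-12=30; pred: 19+18-9=28
Step 6: prey: 30+9-16=23; pred: 28+25-14=39
Step 7: prey: 23+6-17=12; pred: 39+26-19=46
Step 8: prey: 12+3-11=4; pred: 46+16-23=39
Step 9: prey: 4+1-3=2; pred: 39+4-19=24
Step 10: prey: 2+0-0=2; pred: 24+1-12=13
Max prey = 33 at step 4

Answer: 33 4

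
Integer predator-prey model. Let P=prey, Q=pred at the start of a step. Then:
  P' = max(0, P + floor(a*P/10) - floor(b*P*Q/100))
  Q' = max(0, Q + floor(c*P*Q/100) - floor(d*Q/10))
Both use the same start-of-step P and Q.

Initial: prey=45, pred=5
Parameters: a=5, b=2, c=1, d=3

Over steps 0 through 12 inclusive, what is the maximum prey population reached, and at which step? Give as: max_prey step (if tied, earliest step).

Answer: 153 5

Derivation:
Step 1: prey: 45+22-4=63; pred: 5+2-1=6
Step 2: prey: 63+31-7=87; pred: 6+3-1=8
Step 3: prey: 87+43-13=117; pred: 8+6-2=12
Step 4: prey: 117+58-28=147; pred: 12+14-3=23
Step 5: prey: 147+73-67=153; pred: 23+33-6=50
Step 6: prey: 153+76-153=76; pred: 50+76-15=111
Step 7: prey: 76+38-168=0; pred: 111+84-33=162
Step 8: prey: 0+0-0=0; pred: 162+0-48=114
Step 9: prey: 0+0-0=0; pred: 114+0-34=80
Step 10: prey: 0+0-0=0; pred: 80+0-24=56
Step 11: prey: 0+0-0=0; pred: 56+0-16=40
Step 12: prey: 0+0-0=0; pred: 40+0-12=28
Max prey = 153 at step 5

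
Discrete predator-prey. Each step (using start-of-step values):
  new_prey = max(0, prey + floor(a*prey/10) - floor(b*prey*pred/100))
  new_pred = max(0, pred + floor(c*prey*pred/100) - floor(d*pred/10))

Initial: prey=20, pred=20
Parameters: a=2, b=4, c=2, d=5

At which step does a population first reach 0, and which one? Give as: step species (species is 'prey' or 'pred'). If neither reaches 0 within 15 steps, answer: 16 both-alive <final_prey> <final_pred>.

Answer: 16 both-alive 3 1

Derivation:
Step 1: prey: 20+4-16=8; pred: 20+8-10=18
Step 2: prey: 8+1-5=4; pred: 18+2-9=11
Step 3: prey: 4+0-1=3; pred: 11+0-5=6
Step 4: prey: 3+0-0=3; pred: 6+0-3=3
Step 5: prey: 3+0-0=3; pred: 3+0-1=2
Step 6: prey: 3+0-0=3; pred: 2+0-1=1
Step 7: prey: 3+0-0=3; pred: 1+0-0=1
Steps 8-15: state stable at prey=3, pred=1 (no change)
No extinction within 15 steps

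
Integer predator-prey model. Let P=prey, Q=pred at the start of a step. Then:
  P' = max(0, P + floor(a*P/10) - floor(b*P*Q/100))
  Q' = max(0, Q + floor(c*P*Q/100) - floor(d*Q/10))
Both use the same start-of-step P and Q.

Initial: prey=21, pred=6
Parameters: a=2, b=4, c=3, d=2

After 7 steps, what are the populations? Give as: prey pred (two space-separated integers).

Answer: 1 15

Derivation:
Step 1: prey: 21+4-5=20; pred: 6+3-1=8
Step 2: prey: 20+4-6=18; pred: 8+4-1=11
Step 3: prey: 18+3-7=14; pred: 11+5-2=14
Step 4: prey: 14+2-7=9; pred: 14+5-2=17
Step 5: prey: 9+1-6=4; pred: 17+4-3=18
Step 6: prey: 4+0-2=2; pred: 18+2-3=17
Step 7: prey: 2+0-1=1; pred: 17+1-3=15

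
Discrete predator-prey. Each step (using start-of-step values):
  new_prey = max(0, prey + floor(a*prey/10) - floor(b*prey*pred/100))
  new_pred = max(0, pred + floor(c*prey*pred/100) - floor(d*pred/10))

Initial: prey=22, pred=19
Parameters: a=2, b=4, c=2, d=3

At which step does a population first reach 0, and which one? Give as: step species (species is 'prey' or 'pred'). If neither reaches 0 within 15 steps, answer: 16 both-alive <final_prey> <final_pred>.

Step 1: prey: 22+4-16=10; pred: 19+8-5=22
Step 2: prey: 10+2-8=4; pred: 22+4-6=20
Step 3: prey: 4+0-3=1; pred: 20+1-6=15
Step 4: prey: 1+0-0=1; pred: 15+0-4=11
Step 5: prey: 1+0-0=1; pred: 11+0-3=8
Step 6: prey: 1+0-0=1; pred: 8+0-2=6
Step 7: prey: 1+0-0=1; pred: 6+0-1=5
Step 8: prey: 1+0-0=1; pred: 5+0-1=4
Step 9: prey: 1+0-0=1; pred: 4+0-1=3
Step 10: prey: 1+0-0=1; pred: 3+0-0=3
Steps 11-15: state stable at prey=1, pred=3 (no change)
No extinction within 15 steps

Answer: 16 both-alive 1 3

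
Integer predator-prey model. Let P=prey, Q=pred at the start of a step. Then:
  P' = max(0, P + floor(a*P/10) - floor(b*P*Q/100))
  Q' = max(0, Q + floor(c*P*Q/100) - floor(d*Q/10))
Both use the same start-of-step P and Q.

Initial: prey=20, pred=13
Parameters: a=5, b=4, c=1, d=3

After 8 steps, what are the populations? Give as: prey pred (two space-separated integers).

Step 1: prey: 20+10-10=20; pred: 13+2-3=12
Step 2: prey: 20+10-9=21; pred: 12+2-3=11
Step 3: prey: 21+10-9=22; pred: 11+2-3=10
Step 4: prey: 22+11-8=25; pred: 10+2-3=9
Step 5: prey: 25+12-9=28; pred: 9+2-2=9
Step 6: prey: 28+14-10=32; pred: 9+2-2=9
Step 7: prey: 32+16-11=37; pred: 9+2-2=9
Step 8: prey: 37+18-13=42; pred: 9+3-2=10

Answer: 42 10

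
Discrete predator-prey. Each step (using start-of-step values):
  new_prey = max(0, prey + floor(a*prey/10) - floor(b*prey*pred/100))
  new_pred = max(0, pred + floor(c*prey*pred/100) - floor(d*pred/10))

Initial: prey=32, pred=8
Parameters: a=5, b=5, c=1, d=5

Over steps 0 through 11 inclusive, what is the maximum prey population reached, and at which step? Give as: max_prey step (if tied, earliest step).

Answer: 115 7

Derivation:
Step 1: prey: 32+16-12=36; pred: 8+2-4=6
Step 2: prey: 36+18-10=44; pred: 6+2-3=5
Step 3: prey: 44+22-11=55; pred: 5+2-2=5
Step 4: prey: 55+27-13=69; pred: 5+2-2=5
Step 5: prey: 69+34-17=86; pred: 5+3-2=6
Step 6: prey: 86+43-25=104; pred: 6+5-3=8
Step 7: prey: 104+52-41=115; pred: 8+8-4=12
Step 8: prey: 115+57-69=103; pred: 12+13-6=19
Step 9: prey: 103+51-97=57; pred: 19+19-9=29
Step 10: prey: 57+28-82=3; pred: 29+16-14=31
Step 11: prey: 3+1-4=0; pred: 31+0-15=16
Max prey = 115 at step 7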